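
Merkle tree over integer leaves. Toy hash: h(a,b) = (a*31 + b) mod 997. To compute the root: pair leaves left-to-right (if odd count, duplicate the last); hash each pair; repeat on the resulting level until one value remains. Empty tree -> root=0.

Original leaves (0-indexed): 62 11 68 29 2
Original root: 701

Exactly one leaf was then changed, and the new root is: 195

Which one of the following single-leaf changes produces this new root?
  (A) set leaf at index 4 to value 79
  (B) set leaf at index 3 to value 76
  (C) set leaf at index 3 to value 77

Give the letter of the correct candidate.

Original leaves: [62, 11, 68, 29, 2]
Target new root: 195
Try each candidate change and compute the resulting root:
Candidate A: set leaf[4] = 79 -> leaves = [62, 11, 68, 29, 79]
  L0: [62, 11, 68, 29, 79]
  L1: h(62,11)=(62*31+11)%997=936 h(68,29)=(68*31+29)%997=143 h(79,79)=(79*31+79)%997=534 -> [936, 143, 534]
  L2: h(936,143)=(936*31+143)%997=246 h(534,534)=(534*31+534)%997=139 -> [246, 139]
  L3: h(246,139)=(246*31+139)%997=786 -> [786]
  root = 786 != target 195
Candidate B: set leaf[3] = 76 -> leaves = [62, 11, 68, 76, 2]
  L0: [62, 11, 68, 76, 2]
  L1: h(62,11)=(62*31+11)%997=936 h(68,76)=(68*31+76)%997=190 h(2,2)=(2*31+2)%997=64 -> [936, 190, 64]
  L2: h(936,190)=(936*31+190)%997=293 h(64,64)=(64*31+64)%997=54 -> [293, 54]
  L3: h(293,54)=(293*31+54)%997=164 -> [164]
  root = 164 != target 195
Candidate C: set leaf[3] = 77 -> leaves = [62, 11, 68, 77, 2]
  L0: [62, 11, 68, 77, 2]
  L1: h(62,11)=(62*31+11)%997=936 h(68,77)=(68*31+77)%997=191 h(2,2)=(2*31+2)%997=64 -> [936, 191, 64]
  L2: h(936,191)=(936*31+191)%997=294 h(64,64)=(64*31+64)%997=54 -> [294, 54]
  L3: h(294,54)=(294*31+54)%997=195 -> [195]
  root = 195 == target 195  ** MATCH **
Candidate C produces the target root.

Answer: C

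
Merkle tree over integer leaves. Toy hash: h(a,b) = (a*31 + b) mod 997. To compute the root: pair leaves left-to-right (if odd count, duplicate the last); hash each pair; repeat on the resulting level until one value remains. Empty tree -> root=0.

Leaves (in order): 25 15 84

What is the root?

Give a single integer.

Answer: 259

Derivation:
L0: [25, 15, 84]
L1: h(25,15)=(25*31+15)%997=790 h(84,84)=(84*31+84)%997=694 -> [790, 694]
L2: h(790,694)=(790*31+694)%997=259 -> [259]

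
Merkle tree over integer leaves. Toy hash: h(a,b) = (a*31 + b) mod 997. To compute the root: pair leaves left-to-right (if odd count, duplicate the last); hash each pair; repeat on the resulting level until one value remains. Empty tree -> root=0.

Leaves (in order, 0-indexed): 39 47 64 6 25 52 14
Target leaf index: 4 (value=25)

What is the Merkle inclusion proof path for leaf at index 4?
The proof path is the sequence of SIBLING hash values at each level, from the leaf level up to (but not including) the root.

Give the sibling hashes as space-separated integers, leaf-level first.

Answer: 52 448 49

Derivation:
L0 (leaves): [39, 47, 64, 6, 25, 52, 14], target index=4
L1: h(39,47)=(39*31+47)%997=259 [pair 0] h(64,6)=(64*31+6)%997=993 [pair 1] h(25,52)=(25*31+52)%997=827 [pair 2] h(14,14)=(14*31+14)%997=448 [pair 3] -> [259, 993, 827, 448]
  Sibling for proof at L0: 52
L2: h(259,993)=(259*31+993)%997=49 [pair 0] h(827,448)=(827*31+448)%997=163 [pair 1] -> [49, 163]
  Sibling for proof at L1: 448
L3: h(49,163)=(49*31+163)%997=685 [pair 0] -> [685]
  Sibling for proof at L2: 49
Root: 685
Proof path (sibling hashes from leaf to root): [52, 448, 49]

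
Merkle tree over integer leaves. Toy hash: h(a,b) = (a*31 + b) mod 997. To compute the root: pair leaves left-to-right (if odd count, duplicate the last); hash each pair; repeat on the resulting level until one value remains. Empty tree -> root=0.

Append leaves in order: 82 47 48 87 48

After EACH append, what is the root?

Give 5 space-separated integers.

After append 82 (leaves=[82]):
  L0: [82]
  root=82
After append 47 (leaves=[82, 47]):
  L0: [82, 47]
  L1: h(82,47)=(82*31+47)%997=595 -> [595]
  root=595
After append 48 (leaves=[82, 47, 48]):
  L0: [82, 47, 48]
  L1: h(82,47)=(82*31+47)%997=595 h(48,48)=(48*31+48)%997=539 -> [595, 539]
  L2: h(595,539)=(595*31+539)%997=41 -> [41]
  root=41
After append 87 (leaves=[82, 47, 48, 87]):
  L0: [82, 47, 48, 87]
  L1: h(82,47)=(82*31+47)%997=595 h(48,87)=(48*31+87)%997=578 -> [595, 578]
  L2: h(595,578)=(595*31+578)%997=80 -> [80]
  root=80
After append 48 (leaves=[82, 47, 48, 87, 48]):
  L0: [82, 47, 48, 87, 48]
  L1: h(82,47)=(82*31+47)%997=595 h(48,87)=(48*31+87)%997=578 h(48,48)=(48*31+48)%997=539 -> [595, 578, 539]
  L2: h(595,578)=(595*31+578)%997=80 h(539,539)=(539*31+539)%997=299 -> [80, 299]
  L3: h(80,299)=(80*31+299)%997=785 -> [785]
  root=785

Answer: 82 595 41 80 785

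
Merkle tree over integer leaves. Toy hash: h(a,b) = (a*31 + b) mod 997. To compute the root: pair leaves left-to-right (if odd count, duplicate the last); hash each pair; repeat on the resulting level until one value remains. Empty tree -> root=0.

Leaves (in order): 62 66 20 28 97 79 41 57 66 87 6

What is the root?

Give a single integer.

L0: [62, 66, 20, 28, 97, 79, 41, 57, 66, 87, 6]
L1: h(62,66)=(62*31+66)%997=991 h(20,28)=(20*31+28)%997=648 h(97,79)=(97*31+79)%997=95 h(41,57)=(41*31+57)%997=331 h(66,87)=(66*31+87)%997=139 h(6,6)=(6*31+6)%997=192 -> [991, 648, 95, 331, 139, 192]
L2: h(991,648)=(991*31+648)%997=462 h(95,331)=(95*31+331)%997=285 h(139,192)=(139*31+192)%997=513 -> [462, 285, 513]
L3: h(462,285)=(462*31+285)%997=649 h(513,513)=(513*31+513)%997=464 -> [649, 464]
L4: h(649,464)=(649*31+464)%997=643 -> [643]

Answer: 643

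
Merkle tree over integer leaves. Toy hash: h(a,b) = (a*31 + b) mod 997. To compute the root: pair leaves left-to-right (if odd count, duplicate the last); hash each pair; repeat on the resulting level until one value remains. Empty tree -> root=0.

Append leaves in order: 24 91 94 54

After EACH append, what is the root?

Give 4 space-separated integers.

After append 24 (leaves=[24]):
  L0: [24]
  root=24
After append 91 (leaves=[24, 91]):
  L0: [24, 91]
  L1: h(24,91)=(24*31+91)%997=835 -> [835]
  root=835
After append 94 (leaves=[24, 91, 94]):
  L0: [24, 91, 94]
  L1: h(24,91)=(24*31+91)%997=835 h(94,94)=(94*31+94)%997=17 -> [835, 17]
  L2: h(835,17)=(835*31+17)%997=977 -> [977]
  root=977
After append 54 (leaves=[24, 91, 94, 54]):
  L0: [24, 91, 94, 54]
  L1: h(24,91)=(24*31+91)%997=835 h(94,54)=(94*31+54)%997=974 -> [835, 974]
  L2: h(835,974)=(835*31+974)%997=937 -> [937]
  root=937

Answer: 24 835 977 937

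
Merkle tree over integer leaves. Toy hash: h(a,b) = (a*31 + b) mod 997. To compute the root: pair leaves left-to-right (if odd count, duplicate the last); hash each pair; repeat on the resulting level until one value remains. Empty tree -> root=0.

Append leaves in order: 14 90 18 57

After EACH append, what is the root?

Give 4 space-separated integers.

Answer: 14 524 868 907

Derivation:
After append 14 (leaves=[14]):
  L0: [14]
  root=14
After append 90 (leaves=[14, 90]):
  L0: [14, 90]
  L1: h(14,90)=(14*31+90)%997=524 -> [524]
  root=524
After append 18 (leaves=[14, 90, 18]):
  L0: [14, 90, 18]
  L1: h(14,90)=(14*31+90)%997=524 h(18,18)=(18*31+18)%997=576 -> [524, 576]
  L2: h(524,576)=(524*31+576)%997=868 -> [868]
  root=868
After append 57 (leaves=[14, 90, 18, 57]):
  L0: [14, 90, 18, 57]
  L1: h(14,90)=(14*31+90)%997=524 h(18,57)=(18*31+57)%997=615 -> [524, 615]
  L2: h(524,615)=(524*31+615)%997=907 -> [907]
  root=907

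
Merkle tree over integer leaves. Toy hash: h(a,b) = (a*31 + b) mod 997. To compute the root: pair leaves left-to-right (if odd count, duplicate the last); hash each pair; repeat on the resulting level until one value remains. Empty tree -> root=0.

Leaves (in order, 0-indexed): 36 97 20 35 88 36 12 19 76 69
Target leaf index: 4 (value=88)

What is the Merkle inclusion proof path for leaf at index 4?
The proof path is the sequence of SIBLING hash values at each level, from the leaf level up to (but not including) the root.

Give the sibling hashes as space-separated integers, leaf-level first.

Answer: 36 391 372 670

Derivation:
L0 (leaves): [36, 97, 20, 35, 88, 36, 12, 19, 76, 69], target index=4
L1: h(36,97)=(36*31+97)%997=216 [pair 0] h(20,35)=(20*31+35)%997=655 [pair 1] h(88,36)=(88*31+36)%997=770 [pair 2] h(12,19)=(12*31+19)%997=391 [pair 3] h(76,69)=(76*31+69)%997=431 [pair 4] -> [216, 655, 770, 391, 431]
  Sibling for proof at L0: 36
L2: h(216,655)=(216*31+655)%997=372 [pair 0] h(770,391)=(770*31+391)%997=333 [pair 1] h(431,431)=(431*31+431)%997=831 [pair 2] -> [372, 333, 831]
  Sibling for proof at L1: 391
L3: h(372,333)=(372*31+333)%997=898 [pair 0] h(831,831)=(831*31+831)%997=670 [pair 1] -> [898, 670]
  Sibling for proof at L2: 372
L4: h(898,670)=(898*31+670)%997=592 [pair 0] -> [592]
  Sibling for proof at L3: 670
Root: 592
Proof path (sibling hashes from leaf to root): [36, 391, 372, 670]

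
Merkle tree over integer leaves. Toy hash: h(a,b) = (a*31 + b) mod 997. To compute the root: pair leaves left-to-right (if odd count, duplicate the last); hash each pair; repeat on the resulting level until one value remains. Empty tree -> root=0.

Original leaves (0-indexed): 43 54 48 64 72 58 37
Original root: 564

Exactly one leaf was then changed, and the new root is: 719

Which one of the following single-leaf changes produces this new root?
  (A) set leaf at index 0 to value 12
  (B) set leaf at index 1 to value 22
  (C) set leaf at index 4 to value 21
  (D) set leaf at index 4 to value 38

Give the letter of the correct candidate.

Original leaves: [43, 54, 48, 64, 72, 58, 37]
Target new root: 719
Try each candidate change and compute the resulting root:
Candidate A: set leaf[0] = 12 -> leaves = [12, 54, 48, 64, 72, 58, 37]
  L0: [12, 54, 48, 64, 72, 58, 37]
  L1: h(12,54)=(12*31+54)%997=426 h(48,64)=(48*31+64)%997=555 h(72,58)=(72*31+58)%997=296 h(37,37)=(37*31+37)%997=187 -> [426, 555, 296, 187]
  L2: h(426,555)=(426*31+555)%997=800 h(296,187)=(296*31+187)%997=390 -> [800, 390]
  L3: h(800,390)=(800*31+390)%997=265 -> [265]
  root = 265 != target 719
Candidate B: set leaf[1] = 22 -> leaves = [43, 22, 48, 64, 72, 58, 37]
  L0: [43, 22, 48, 64, 72, 58, 37]
  L1: h(43,22)=(43*31+22)%997=358 h(48,64)=(48*31+64)%997=555 h(72,58)=(72*31+58)%997=296 h(37,37)=(37*31+37)%997=187 -> [358, 555, 296, 187]
  L2: h(358,555)=(358*31+555)%997=686 h(296,187)=(296*31+187)%997=390 -> [686, 390]
  L3: h(686,390)=(686*31+390)%997=719 -> [719]
  root = 719 == target 719  ** MATCH **
Candidate C: set leaf[4] = 21 -> leaves = [43, 54, 48, 64, 21, 58, 37]
  L0: [43, 54, 48, 64, 21, 58, 37]
  L1: h(43,54)=(43*31+54)%997=390 h(48,64)=(48*31+64)%997=555 h(21,58)=(21*31+58)%997=709 h(37,37)=(37*31+37)%997=187 -> [390, 555, 709, 187]
  L2: h(390,555)=(390*31+555)%997=681 h(709,187)=(709*31+187)%997=232 -> [681, 232]
  L3: h(681,232)=(681*31+232)%997=406 -> [406]
  root = 406 != target 719
Candidate D: set leaf[4] = 38 -> leaves = [43, 54, 48, 64, 38, 58, 37]
  L0: [43, 54, 48, 64, 38, 58, 37]
  L1: h(43,54)=(43*31+54)%997=390 h(48,64)=(48*31+64)%997=555 h(38,58)=(38*31+58)%997=239 h(37,37)=(37*31+37)%997=187 -> [390, 555, 239, 187]
  L2: h(390,555)=(390*31+555)%997=681 h(239,187)=(239*31+187)%997=617 -> [681, 617]
  L3: h(681,617)=(681*31+617)%997=791 -> [791]
  root = 791 != target 719
Candidate B produces the target root.

Answer: B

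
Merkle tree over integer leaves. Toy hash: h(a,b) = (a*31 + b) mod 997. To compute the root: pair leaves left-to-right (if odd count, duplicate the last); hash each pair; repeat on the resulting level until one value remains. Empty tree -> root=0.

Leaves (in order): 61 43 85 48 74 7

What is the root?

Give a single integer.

Answer: 442

Derivation:
L0: [61, 43, 85, 48, 74, 7]
L1: h(61,43)=(61*31+43)%997=937 h(85,48)=(85*31+48)%997=689 h(74,7)=(74*31+7)%997=307 -> [937, 689, 307]
L2: h(937,689)=(937*31+689)%997=823 h(307,307)=(307*31+307)%997=851 -> [823, 851]
L3: h(823,851)=(823*31+851)%997=442 -> [442]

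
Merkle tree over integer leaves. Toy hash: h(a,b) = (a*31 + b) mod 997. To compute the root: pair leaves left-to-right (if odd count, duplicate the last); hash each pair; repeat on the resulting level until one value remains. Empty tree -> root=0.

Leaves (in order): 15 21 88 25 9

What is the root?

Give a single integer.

L0: [15, 21, 88, 25, 9]
L1: h(15,21)=(15*31+21)%997=486 h(88,25)=(88*31+25)%997=759 h(9,9)=(9*31+9)%997=288 -> [486, 759, 288]
L2: h(486,759)=(486*31+759)%997=870 h(288,288)=(288*31+288)%997=243 -> [870, 243]
L3: h(870,243)=(870*31+243)%997=294 -> [294]

Answer: 294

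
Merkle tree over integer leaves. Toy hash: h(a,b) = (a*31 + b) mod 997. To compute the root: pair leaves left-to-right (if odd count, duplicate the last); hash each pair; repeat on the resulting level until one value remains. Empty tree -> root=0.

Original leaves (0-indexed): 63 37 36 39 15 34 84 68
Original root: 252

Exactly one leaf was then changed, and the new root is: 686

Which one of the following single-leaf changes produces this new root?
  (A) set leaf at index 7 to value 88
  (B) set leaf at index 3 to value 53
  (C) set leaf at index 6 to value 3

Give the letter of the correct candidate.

Original leaves: [63, 37, 36, 39, 15, 34, 84, 68]
Target new root: 686
Try each candidate change and compute the resulting root:
Candidate A: set leaf[7] = 88 -> leaves = [63, 37, 36, 39, 15, 34, 84, 88]
  L0: [63, 37, 36, 39, 15, 34, 84, 88]
  L1: h(63,37)=(63*31+37)%997=993 h(36,39)=(36*31+39)%997=158 h(15,34)=(15*31+34)%997=499 h(84,88)=(84*31+88)%997=698 -> [993, 158, 499, 698]
  L2: h(993,158)=(993*31+158)%997=34 h(499,698)=(499*31+698)%997=215 -> [34, 215]
  L3: h(34,215)=(34*31+215)%997=272 -> [272]
  root = 272 != target 686
Candidate B: set leaf[3] = 53 -> leaves = [63, 37, 36, 53, 15, 34, 84, 68]
  L0: [63, 37, 36, 53, 15, 34, 84, 68]
  L1: h(63,37)=(63*31+37)%997=993 h(36,53)=(36*31+53)%997=172 h(15,34)=(15*31+34)%997=499 h(84,68)=(84*31+68)%997=678 -> [993, 172, 499, 678]
  L2: h(993,172)=(993*31+172)%997=48 h(499,678)=(499*31+678)%997=195 -> [48, 195]
  L3: h(48,195)=(48*31+195)%997=686 -> [686]
  root = 686 == target 686  ** MATCH **
Candidate C: set leaf[6] = 3 -> leaves = [63, 37, 36, 39, 15, 34, 3, 68]
  L0: [63, 37, 36, 39, 15, 34, 3, 68]
  L1: h(63,37)=(63*31+37)%997=993 h(36,39)=(36*31+39)%997=158 h(15,34)=(15*31+34)%997=499 h(3,68)=(3*31+68)%997=161 -> [993, 158, 499, 161]
  L2: h(993,158)=(993*31+158)%997=34 h(499,161)=(499*31+161)%997=675 -> [34, 675]
  L3: h(34,675)=(34*31+675)%997=732 -> [732]
  root = 732 != target 686
Candidate B produces the target root.

Answer: B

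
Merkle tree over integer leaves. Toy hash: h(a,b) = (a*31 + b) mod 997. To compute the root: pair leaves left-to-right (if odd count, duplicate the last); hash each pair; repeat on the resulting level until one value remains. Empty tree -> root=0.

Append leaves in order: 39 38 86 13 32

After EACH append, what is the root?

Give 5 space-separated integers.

After append 39 (leaves=[39]):
  L0: [39]
  root=39
After append 38 (leaves=[39, 38]):
  L0: [39, 38]
  L1: h(39,38)=(39*31+38)%997=250 -> [250]
  root=250
After append 86 (leaves=[39, 38, 86]):
  L0: [39, 38, 86]
  L1: h(39,38)=(39*31+38)%997=250 h(86,86)=(86*31+86)%997=758 -> [250, 758]
  L2: h(250,758)=(250*31+758)%997=532 -> [532]
  root=532
After append 13 (leaves=[39, 38, 86, 13]):
  L0: [39, 38, 86, 13]
  L1: h(39,38)=(39*31+38)%997=250 h(86,13)=(86*31+13)%997=685 -> [250, 685]
  L2: h(250,685)=(250*31+685)%997=459 -> [459]
  root=459
After append 32 (leaves=[39, 38, 86, 13, 32]):
  L0: [39, 38, 86, 13, 32]
  L1: h(39,38)=(39*31+38)%997=250 h(86,13)=(86*31+13)%997=685 h(32,32)=(32*31+32)%997=27 -> [250, 685, 27]
  L2: h(250,685)=(250*31+685)%997=459 h(27,27)=(27*31+27)%997=864 -> [459, 864]
  L3: h(459,864)=(459*31+864)%997=138 -> [138]
  root=138

Answer: 39 250 532 459 138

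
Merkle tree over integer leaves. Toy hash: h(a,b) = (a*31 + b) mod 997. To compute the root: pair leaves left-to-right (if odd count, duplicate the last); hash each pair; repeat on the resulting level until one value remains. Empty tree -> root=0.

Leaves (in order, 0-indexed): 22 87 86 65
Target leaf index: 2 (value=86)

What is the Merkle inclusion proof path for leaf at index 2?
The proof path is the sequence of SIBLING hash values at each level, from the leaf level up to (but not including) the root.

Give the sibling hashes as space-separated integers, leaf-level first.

L0 (leaves): [22, 87, 86, 65], target index=2
L1: h(22,87)=(22*31+87)%997=769 [pair 0] h(86,65)=(86*31+65)%997=737 [pair 1] -> [769, 737]
  Sibling for proof at L0: 65
L2: h(769,737)=(769*31+737)%997=648 [pair 0] -> [648]
  Sibling for proof at L1: 769
Root: 648
Proof path (sibling hashes from leaf to root): [65, 769]

Answer: 65 769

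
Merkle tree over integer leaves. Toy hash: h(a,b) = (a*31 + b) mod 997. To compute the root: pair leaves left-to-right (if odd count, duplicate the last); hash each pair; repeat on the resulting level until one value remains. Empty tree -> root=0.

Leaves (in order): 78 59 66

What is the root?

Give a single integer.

Answer: 136

Derivation:
L0: [78, 59, 66]
L1: h(78,59)=(78*31+59)%997=483 h(66,66)=(66*31+66)%997=118 -> [483, 118]
L2: h(483,118)=(483*31+118)%997=136 -> [136]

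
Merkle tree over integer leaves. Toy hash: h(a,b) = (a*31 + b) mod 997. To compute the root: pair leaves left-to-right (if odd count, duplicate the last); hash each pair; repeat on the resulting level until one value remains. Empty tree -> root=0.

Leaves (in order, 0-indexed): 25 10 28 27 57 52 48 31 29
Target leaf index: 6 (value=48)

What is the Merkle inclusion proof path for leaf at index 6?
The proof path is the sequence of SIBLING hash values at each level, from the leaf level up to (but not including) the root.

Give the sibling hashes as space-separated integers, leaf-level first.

L0 (leaves): [25, 10, 28, 27, 57, 52, 48, 31, 29], target index=6
L1: h(25,10)=(25*31+10)%997=785 [pair 0] h(28,27)=(28*31+27)%997=895 [pair 1] h(57,52)=(57*31+52)%997=822 [pair 2] h(48,31)=(48*31+31)%997=522 [pair 3] h(29,29)=(29*31+29)%997=928 [pair 4] -> [785, 895, 822, 522, 928]
  Sibling for proof at L0: 31
L2: h(785,895)=(785*31+895)%997=305 [pair 0] h(822,522)=(822*31+522)%997=82 [pair 1] h(928,928)=(928*31+928)%997=783 [pair 2] -> [305, 82, 783]
  Sibling for proof at L1: 822
L3: h(305,82)=(305*31+82)%997=564 [pair 0] h(783,783)=(783*31+783)%997=131 [pair 1] -> [564, 131]
  Sibling for proof at L2: 305
L4: h(564,131)=(564*31+131)%997=666 [pair 0] -> [666]
  Sibling for proof at L3: 131
Root: 666
Proof path (sibling hashes from leaf to root): [31, 822, 305, 131]

Answer: 31 822 305 131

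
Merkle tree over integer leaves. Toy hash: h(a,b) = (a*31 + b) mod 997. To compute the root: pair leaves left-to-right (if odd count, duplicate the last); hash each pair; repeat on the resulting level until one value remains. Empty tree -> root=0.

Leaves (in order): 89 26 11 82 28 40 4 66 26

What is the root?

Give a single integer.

L0: [89, 26, 11, 82, 28, 40, 4, 66, 26]
L1: h(89,26)=(89*31+26)%997=791 h(11,82)=(11*31+82)%997=423 h(28,40)=(28*31+40)%997=908 h(4,66)=(4*31+66)%997=190 h(26,26)=(26*31+26)%997=832 -> [791, 423, 908, 190, 832]
L2: h(791,423)=(791*31+423)%997=19 h(908,190)=(908*31+190)%997=422 h(832,832)=(832*31+832)%997=702 -> [19, 422, 702]
L3: h(19,422)=(19*31+422)%997=14 h(702,702)=(702*31+702)%997=530 -> [14, 530]
L4: h(14,530)=(14*31+530)%997=964 -> [964]

Answer: 964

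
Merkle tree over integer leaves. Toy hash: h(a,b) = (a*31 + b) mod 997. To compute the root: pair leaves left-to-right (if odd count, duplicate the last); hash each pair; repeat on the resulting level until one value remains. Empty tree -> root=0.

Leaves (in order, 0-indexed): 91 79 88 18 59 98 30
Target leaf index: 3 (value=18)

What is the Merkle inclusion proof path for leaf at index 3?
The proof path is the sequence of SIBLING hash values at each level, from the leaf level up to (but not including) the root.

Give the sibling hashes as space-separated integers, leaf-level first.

L0 (leaves): [91, 79, 88, 18, 59, 98, 30], target index=3
L1: h(91,79)=(91*31+79)%997=906 [pair 0] h(88,18)=(88*31+18)%997=752 [pair 1] h(59,98)=(59*31+98)%997=930 [pair 2] h(30,30)=(30*31+30)%997=960 [pair 3] -> [906, 752, 930, 960]
  Sibling for proof at L0: 88
L2: h(906,752)=(906*31+752)%997=922 [pair 0] h(930,960)=(930*31+960)%997=877 [pair 1] -> [922, 877]
  Sibling for proof at L1: 906
L3: h(922,877)=(922*31+877)%997=546 [pair 0] -> [546]
  Sibling for proof at L2: 877
Root: 546
Proof path (sibling hashes from leaf to root): [88, 906, 877]

Answer: 88 906 877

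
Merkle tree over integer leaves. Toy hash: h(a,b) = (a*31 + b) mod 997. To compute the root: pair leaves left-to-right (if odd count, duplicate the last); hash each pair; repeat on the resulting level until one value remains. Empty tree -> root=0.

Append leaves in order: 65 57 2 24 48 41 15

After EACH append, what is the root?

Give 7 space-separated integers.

Answer: 65 78 488 510 157 930 878

Derivation:
After append 65 (leaves=[65]):
  L0: [65]
  root=65
After append 57 (leaves=[65, 57]):
  L0: [65, 57]
  L1: h(65,57)=(65*31+57)%997=78 -> [78]
  root=78
After append 2 (leaves=[65, 57, 2]):
  L0: [65, 57, 2]
  L1: h(65,57)=(65*31+57)%997=78 h(2,2)=(2*31+2)%997=64 -> [78, 64]
  L2: h(78,64)=(78*31+64)%997=488 -> [488]
  root=488
After append 24 (leaves=[65, 57, 2, 24]):
  L0: [65, 57, 2, 24]
  L1: h(65,57)=(65*31+57)%997=78 h(2,24)=(2*31+24)%997=86 -> [78, 86]
  L2: h(78,86)=(78*31+86)%997=510 -> [510]
  root=510
After append 48 (leaves=[65, 57, 2, 24, 48]):
  L0: [65, 57, 2, 24, 48]
  L1: h(65,57)=(65*31+57)%997=78 h(2,24)=(2*31+24)%997=86 h(48,48)=(48*31+48)%997=539 -> [78, 86, 539]
  L2: h(78,86)=(78*31+86)%997=510 h(539,539)=(539*31+539)%997=299 -> [510, 299]
  L3: h(510,299)=(510*31+299)%997=157 -> [157]
  root=157
After append 41 (leaves=[65, 57, 2, 24, 48, 41]):
  L0: [65, 57, 2, 24, 48, 41]
  L1: h(65,57)=(65*31+57)%997=78 h(2,24)=(2*31+24)%997=86 h(48,41)=(48*31+41)%997=532 -> [78, 86, 532]
  L2: h(78,86)=(78*31+86)%997=510 h(532,532)=(532*31+532)%997=75 -> [510, 75]
  L3: h(510,75)=(510*31+75)%997=930 -> [930]
  root=930
After append 15 (leaves=[65, 57, 2, 24, 48, 41, 15]):
  L0: [65, 57, 2, 24, 48, 41, 15]
  L1: h(65,57)=(65*31+57)%997=78 h(2,24)=(2*31+24)%997=86 h(48,41)=(48*31+41)%997=532 h(15,15)=(15*31+15)%997=480 -> [78, 86, 532, 480]
  L2: h(78,86)=(78*31+86)%997=510 h(532,480)=(532*31+480)%997=23 -> [510, 23]
  L3: h(510,23)=(510*31+23)%997=878 -> [878]
  root=878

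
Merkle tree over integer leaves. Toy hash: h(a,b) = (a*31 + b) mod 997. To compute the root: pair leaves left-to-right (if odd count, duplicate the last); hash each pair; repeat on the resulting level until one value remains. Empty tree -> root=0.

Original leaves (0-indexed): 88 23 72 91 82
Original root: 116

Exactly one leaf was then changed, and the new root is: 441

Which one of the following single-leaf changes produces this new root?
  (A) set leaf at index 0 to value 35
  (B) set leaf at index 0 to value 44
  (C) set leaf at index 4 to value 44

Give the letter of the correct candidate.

Answer: A

Derivation:
Original leaves: [88, 23, 72, 91, 82]
Target new root: 441
Try each candidate change and compute the resulting root:
Candidate A: set leaf[0] = 35 -> leaves = [35, 23, 72, 91, 82]
  L0: [35, 23, 72, 91, 82]
  L1: h(35,23)=(35*31+23)%997=111 h(72,91)=(72*31+91)%997=329 h(82,82)=(82*31+82)%997=630 -> [111, 329, 630]
  L2: h(111,329)=(111*31+329)%997=779 h(630,630)=(630*31+630)%997=220 -> [779, 220]
  L3: h(779,220)=(779*31+220)%997=441 -> [441]
  root = 441 == target 441  ** MATCH **
Candidate B: set leaf[0] = 44 -> leaves = [44, 23, 72, 91, 82]
  L0: [44, 23, 72, 91, 82]
  L1: h(44,23)=(44*31+23)%997=390 h(72,91)=(72*31+91)%997=329 h(82,82)=(82*31+82)%997=630 -> [390, 329, 630]
  L2: h(390,329)=(390*31+329)%997=455 h(630,630)=(630*31+630)%997=220 -> [455, 220]
  L3: h(455,220)=(455*31+220)%997=367 -> [367]
  root = 367 != target 441
Candidate C: set leaf[4] = 44 -> leaves = [88, 23, 72, 91, 44]
  L0: [88, 23, 72, 91, 44]
  L1: h(88,23)=(88*31+23)%997=757 h(72,91)=(72*31+91)%997=329 h(44,44)=(44*31+44)%997=411 -> [757, 329, 411]
  L2: h(757,329)=(757*31+329)%997=865 h(411,411)=(411*31+411)%997=191 -> [865, 191]
  L3: h(865,191)=(865*31+191)%997=87 -> [87]
  root = 87 != target 441
Candidate A produces the target root.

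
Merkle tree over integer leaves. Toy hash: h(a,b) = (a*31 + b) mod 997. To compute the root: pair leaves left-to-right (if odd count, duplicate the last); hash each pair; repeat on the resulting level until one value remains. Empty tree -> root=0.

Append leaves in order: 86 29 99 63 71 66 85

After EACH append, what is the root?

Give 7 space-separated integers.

Answer: 86 701 971 935 992 832 288

Derivation:
After append 86 (leaves=[86]):
  L0: [86]
  root=86
After append 29 (leaves=[86, 29]):
  L0: [86, 29]
  L1: h(86,29)=(86*31+29)%997=701 -> [701]
  root=701
After append 99 (leaves=[86, 29, 99]):
  L0: [86, 29, 99]
  L1: h(86,29)=(86*31+29)%997=701 h(99,99)=(99*31+99)%997=177 -> [701, 177]
  L2: h(701,177)=(701*31+177)%997=971 -> [971]
  root=971
After append 63 (leaves=[86, 29, 99, 63]):
  L0: [86, 29, 99, 63]
  L1: h(86,29)=(86*31+29)%997=701 h(99,63)=(99*31+63)%997=141 -> [701, 141]
  L2: h(701,141)=(701*31+141)%997=935 -> [935]
  root=935
After append 71 (leaves=[86, 29, 99, 63, 71]):
  L0: [86, 29, 99, 63, 71]
  L1: h(86,29)=(86*31+29)%997=701 h(99,63)=(99*31+63)%997=141 h(71,71)=(71*31+71)%997=278 -> [701, 141, 278]
  L2: h(701,141)=(701*31+141)%997=935 h(278,278)=(278*31+278)%997=920 -> [935, 920]
  L3: h(935,920)=(935*31+920)%997=992 -> [992]
  root=992
After append 66 (leaves=[86, 29, 99, 63, 71, 66]):
  L0: [86, 29, 99, 63, 71, 66]
  L1: h(86,29)=(86*31+29)%997=701 h(99,63)=(99*31+63)%997=141 h(71,66)=(71*31+66)%997=273 -> [701, 141, 273]
  L2: h(701,141)=(701*31+141)%997=935 h(273,273)=(273*31+273)%997=760 -> [935, 760]
  L3: h(935,760)=(935*31+760)%997=832 -> [832]
  root=832
After append 85 (leaves=[86, 29, 99, 63, 71, 66, 85]):
  L0: [86, 29, 99, 63, 71, 66, 85]
  L1: h(86,29)=(86*31+29)%997=701 h(99,63)=(99*31+63)%997=141 h(71,66)=(71*31+66)%997=273 h(85,85)=(85*31+85)%997=726 -> [701, 141, 273, 726]
  L2: h(701,141)=(701*31+141)%997=935 h(273,726)=(273*31+726)%997=216 -> [935, 216]
  L3: h(935,216)=(935*31+216)%997=288 -> [288]
  root=288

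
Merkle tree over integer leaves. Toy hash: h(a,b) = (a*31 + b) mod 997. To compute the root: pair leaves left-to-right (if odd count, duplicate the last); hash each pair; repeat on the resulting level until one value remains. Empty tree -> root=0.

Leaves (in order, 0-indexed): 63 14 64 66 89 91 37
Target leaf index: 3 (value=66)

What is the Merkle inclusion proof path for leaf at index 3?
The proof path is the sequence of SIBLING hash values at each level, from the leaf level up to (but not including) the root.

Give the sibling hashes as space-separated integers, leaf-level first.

Answer: 64 970 801

Derivation:
L0 (leaves): [63, 14, 64, 66, 89, 91, 37], target index=3
L1: h(63,14)=(63*31+14)%997=970 [pair 0] h(64,66)=(64*31+66)%997=56 [pair 1] h(89,91)=(89*31+91)%997=856 [pair 2] h(37,37)=(37*31+37)%997=187 [pair 3] -> [970, 56, 856, 187]
  Sibling for proof at L0: 64
L2: h(970,56)=(970*31+56)%997=216 [pair 0] h(856,187)=(856*31+187)%997=801 [pair 1] -> [216, 801]
  Sibling for proof at L1: 970
L3: h(216,801)=(216*31+801)%997=518 [pair 0] -> [518]
  Sibling for proof at L2: 801
Root: 518
Proof path (sibling hashes from leaf to root): [64, 970, 801]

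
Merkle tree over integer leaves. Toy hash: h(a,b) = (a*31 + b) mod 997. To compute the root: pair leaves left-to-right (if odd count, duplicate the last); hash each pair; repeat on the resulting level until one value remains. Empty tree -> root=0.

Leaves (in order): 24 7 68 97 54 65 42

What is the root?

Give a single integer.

Answer: 860

Derivation:
L0: [24, 7, 68, 97, 54, 65, 42]
L1: h(24,7)=(24*31+7)%997=751 h(68,97)=(68*31+97)%997=211 h(54,65)=(54*31+65)%997=742 h(42,42)=(42*31+42)%997=347 -> [751, 211, 742, 347]
L2: h(751,211)=(751*31+211)%997=561 h(742,347)=(742*31+347)%997=418 -> [561, 418]
L3: h(561,418)=(561*31+418)%997=860 -> [860]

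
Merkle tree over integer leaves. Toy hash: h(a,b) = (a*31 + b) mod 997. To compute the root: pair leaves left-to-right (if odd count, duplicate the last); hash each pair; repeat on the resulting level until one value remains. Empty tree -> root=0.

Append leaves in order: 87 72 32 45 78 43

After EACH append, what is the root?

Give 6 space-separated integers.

After append 87 (leaves=[87]):
  L0: [87]
  root=87
After append 72 (leaves=[87, 72]):
  L0: [87, 72]
  L1: h(87,72)=(87*31+72)%997=775 -> [775]
  root=775
After append 32 (leaves=[87, 72, 32]):
  L0: [87, 72, 32]
  L1: h(87,72)=(87*31+72)%997=775 h(32,32)=(32*31+32)%997=27 -> [775, 27]
  L2: h(775,27)=(775*31+27)%997=124 -> [124]
  root=124
After append 45 (leaves=[87, 72, 32, 45]):
  L0: [87, 72, 32, 45]
  L1: h(87,72)=(87*31+72)%997=775 h(32,45)=(32*31+45)%997=40 -> [775, 40]
  L2: h(775,40)=(775*31+40)%997=137 -> [137]
  root=137
After append 78 (leaves=[87, 72, 32, 45, 78]):
  L0: [87, 72, 32, 45, 78]
  L1: h(87,72)=(87*31+72)%997=775 h(32,45)=(32*31+45)%997=40 h(78,78)=(78*31+78)%997=502 -> [775, 40, 502]
  L2: h(775,40)=(775*31+40)%997=137 h(502,502)=(502*31+502)%997=112 -> [137, 112]
  L3: h(137,112)=(137*31+112)%997=371 -> [371]
  root=371
After append 43 (leaves=[87, 72, 32, 45, 78, 43]):
  L0: [87, 72, 32, 45, 78, 43]
  L1: h(87,72)=(87*31+72)%997=775 h(32,45)=(32*31+45)%997=40 h(78,43)=(78*31+43)%997=467 -> [775, 40, 467]
  L2: h(775,40)=(775*31+40)%997=137 h(467,467)=(467*31+467)%997=986 -> [137, 986]
  L3: h(137,986)=(137*31+986)%997=248 -> [248]
  root=248

Answer: 87 775 124 137 371 248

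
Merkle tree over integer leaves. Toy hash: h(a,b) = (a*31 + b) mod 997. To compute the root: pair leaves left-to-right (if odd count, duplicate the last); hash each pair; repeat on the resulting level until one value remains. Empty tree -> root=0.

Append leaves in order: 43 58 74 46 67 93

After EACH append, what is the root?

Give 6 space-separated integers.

After append 43 (leaves=[43]):
  L0: [43]
  root=43
After append 58 (leaves=[43, 58]):
  L0: [43, 58]
  L1: h(43,58)=(43*31+58)%997=394 -> [394]
  root=394
After append 74 (leaves=[43, 58, 74]):
  L0: [43, 58, 74]
  L1: h(43,58)=(43*31+58)%997=394 h(74,74)=(74*31+74)%997=374 -> [394, 374]
  L2: h(394,374)=(394*31+374)%997=624 -> [624]
  root=624
After append 46 (leaves=[43, 58, 74, 46]):
  L0: [43, 58, 74, 46]
  L1: h(43,58)=(43*31+58)%997=394 h(74,46)=(74*31+46)%997=346 -> [394, 346]
  L2: h(394,346)=(394*31+346)%997=596 -> [596]
  root=596
After append 67 (leaves=[43, 58, 74, 46, 67]):
  L0: [43, 58, 74, 46, 67]
  L1: h(43,58)=(43*31+58)%997=394 h(74,46)=(74*31+46)%997=346 h(67,67)=(67*31+67)%997=150 -> [394, 346, 150]
  L2: h(394,346)=(394*31+346)%997=596 h(150,150)=(150*31+150)%997=812 -> [596, 812]
  L3: h(596,812)=(596*31+812)%997=345 -> [345]
  root=345
After append 93 (leaves=[43, 58, 74, 46, 67, 93]):
  L0: [43, 58, 74, 46, 67, 93]
  L1: h(43,58)=(43*31+58)%997=394 h(74,46)=(74*31+46)%997=346 h(67,93)=(67*31+93)%997=176 -> [394, 346, 176]
  L2: h(394,346)=(394*31+346)%997=596 h(176,176)=(176*31+176)%997=647 -> [596, 647]
  L3: h(596,647)=(596*31+647)%997=180 -> [180]
  root=180

Answer: 43 394 624 596 345 180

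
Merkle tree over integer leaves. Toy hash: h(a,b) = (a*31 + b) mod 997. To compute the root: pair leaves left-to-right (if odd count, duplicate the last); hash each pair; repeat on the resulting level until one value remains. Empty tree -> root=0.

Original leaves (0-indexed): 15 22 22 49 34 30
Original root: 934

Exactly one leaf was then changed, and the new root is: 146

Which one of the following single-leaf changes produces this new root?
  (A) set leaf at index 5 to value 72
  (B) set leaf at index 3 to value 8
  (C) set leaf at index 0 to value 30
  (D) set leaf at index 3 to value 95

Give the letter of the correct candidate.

Answer: C

Derivation:
Original leaves: [15, 22, 22, 49, 34, 30]
Target new root: 146
Try each candidate change and compute the resulting root:
Candidate A: set leaf[5] = 72 -> leaves = [15, 22, 22, 49, 34, 72]
  L0: [15, 22, 22, 49, 34, 72]
  L1: h(15,22)=(15*31+22)%997=487 h(22,49)=(22*31+49)%997=731 h(34,72)=(34*31+72)%997=129 -> [487, 731, 129]
  L2: h(487,731)=(487*31+731)%997=873 h(129,129)=(129*31+129)%997=140 -> [873, 140]
  L3: h(873,140)=(873*31+140)%997=284 -> [284]
  root = 284 != target 146
Candidate B: set leaf[3] = 8 -> leaves = [15, 22, 22, 8, 34, 30]
  L0: [15, 22, 22, 8, 34, 30]
  L1: h(15,22)=(15*31+22)%997=487 h(22,8)=(22*31+8)%997=690 h(34,30)=(34*31+30)%997=87 -> [487, 690, 87]
  L2: h(487,690)=(487*31+690)%997=832 h(87,87)=(87*31+87)%997=790 -> [832, 790]
  L3: h(832,790)=(832*31+790)%997=660 -> [660]
  root = 660 != target 146
Candidate C: set leaf[0] = 30 -> leaves = [30, 22, 22, 49, 34, 30]
  L0: [30, 22, 22, 49, 34, 30]
  L1: h(30,22)=(30*31+22)%997=952 h(22,49)=(22*31+49)%997=731 h(34,30)=(34*31+30)%997=87 -> [952, 731, 87]
  L2: h(952,731)=(952*31+731)%997=333 h(87,87)=(87*31+87)%997=790 -> [333, 790]
  L3: h(333,790)=(333*31+790)%997=146 -> [146]
  root = 146 == target 146  ** MATCH **
Candidate D: set leaf[3] = 95 -> leaves = [15, 22, 22, 95, 34, 30]
  L0: [15, 22, 22, 95, 34, 30]
  L1: h(15,22)=(15*31+22)%997=487 h(22,95)=(22*31+95)%997=777 h(34,30)=(34*31+30)%997=87 -> [487, 777, 87]
  L2: h(487,777)=(487*31+777)%997=919 h(87,87)=(87*31+87)%997=790 -> [919, 790]
  L3: h(919,790)=(919*31+790)%997=366 -> [366]
  root = 366 != target 146
Candidate C produces the target root.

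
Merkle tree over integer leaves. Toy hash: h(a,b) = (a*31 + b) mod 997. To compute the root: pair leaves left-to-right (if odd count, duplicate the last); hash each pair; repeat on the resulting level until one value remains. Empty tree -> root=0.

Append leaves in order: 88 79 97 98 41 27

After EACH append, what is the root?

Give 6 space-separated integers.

Answer: 88 813 391 392 298 847

Derivation:
After append 88 (leaves=[88]):
  L0: [88]
  root=88
After append 79 (leaves=[88, 79]):
  L0: [88, 79]
  L1: h(88,79)=(88*31+79)%997=813 -> [813]
  root=813
After append 97 (leaves=[88, 79, 97]):
  L0: [88, 79, 97]
  L1: h(88,79)=(88*31+79)%997=813 h(97,97)=(97*31+97)%997=113 -> [813, 113]
  L2: h(813,113)=(813*31+113)%997=391 -> [391]
  root=391
After append 98 (leaves=[88, 79, 97, 98]):
  L0: [88, 79, 97, 98]
  L1: h(88,79)=(88*31+79)%997=813 h(97,98)=(97*31+98)%997=114 -> [813, 114]
  L2: h(813,114)=(813*31+114)%997=392 -> [392]
  root=392
After append 41 (leaves=[88, 79, 97, 98, 41]):
  L0: [88, 79, 97, 98, 41]
  L1: h(88,79)=(88*31+79)%997=813 h(97,98)=(97*31+98)%997=114 h(41,41)=(41*31+41)%997=315 -> [813, 114, 315]
  L2: h(813,114)=(813*31+114)%997=392 h(315,315)=(315*31+315)%997=110 -> [392, 110]
  L3: h(392,110)=(392*31+110)%997=298 -> [298]
  root=298
After append 27 (leaves=[88, 79, 97, 98, 41, 27]):
  L0: [88, 79, 97, 98, 41, 27]
  L1: h(88,79)=(88*31+79)%997=813 h(97,98)=(97*31+98)%997=114 h(41,27)=(41*31+27)%997=301 -> [813, 114, 301]
  L2: h(813,114)=(813*31+114)%997=392 h(301,301)=(301*31+301)%997=659 -> [392, 659]
  L3: h(392,659)=(392*31+659)%997=847 -> [847]
  root=847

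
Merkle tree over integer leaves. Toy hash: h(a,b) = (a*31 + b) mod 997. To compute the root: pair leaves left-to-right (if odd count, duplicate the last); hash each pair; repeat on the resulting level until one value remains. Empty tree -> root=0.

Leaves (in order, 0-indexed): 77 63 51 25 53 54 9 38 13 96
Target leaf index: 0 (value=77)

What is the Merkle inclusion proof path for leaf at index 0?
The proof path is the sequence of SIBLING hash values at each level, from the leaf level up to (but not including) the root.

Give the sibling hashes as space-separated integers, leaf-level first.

Answer: 63 609 83 512

Derivation:
L0 (leaves): [77, 63, 51, 25, 53, 54, 9, 38, 13, 96], target index=0
L1: h(77,63)=(77*31+63)%997=456 [pair 0] h(51,25)=(51*31+25)%997=609 [pair 1] h(53,54)=(53*31+54)%997=700 [pair 2] h(9,38)=(9*31+38)%997=317 [pair 3] h(13,96)=(13*31+96)%997=499 [pair 4] -> [456, 609, 700, 317, 499]
  Sibling for proof at L0: 63
L2: h(456,609)=(456*31+609)%997=787 [pair 0] h(700,317)=(700*31+317)%997=83 [pair 1] h(499,499)=(499*31+499)%997=16 [pair 2] -> [787, 83, 16]
  Sibling for proof at L1: 609
L3: h(787,83)=(787*31+83)%997=552 [pair 0] h(16,16)=(16*31+16)%997=512 [pair 1] -> [552, 512]
  Sibling for proof at L2: 83
L4: h(552,512)=(552*31+512)%997=675 [pair 0] -> [675]
  Sibling for proof at L3: 512
Root: 675
Proof path (sibling hashes from leaf to root): [63, 609, 83, 512]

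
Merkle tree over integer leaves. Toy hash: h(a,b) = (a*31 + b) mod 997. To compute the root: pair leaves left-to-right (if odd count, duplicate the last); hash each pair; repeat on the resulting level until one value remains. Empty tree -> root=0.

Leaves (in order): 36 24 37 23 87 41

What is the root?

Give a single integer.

L0: [36, 24, 37, 23, 87, 41]
L1: h(36,24)=(36*31+24)%997=143 h(37,23)=(37*31+23)%997=173 h(87,41)=(87*31+41)%997=744 -> [143, 173, 744]
L2: h(143,173)=(143*31+173)%997=618 h(744,744)=(744*31+744)%997=877 -> [618, 877]
L3: h(618,877)=(618*31+877)%997=95 -> [95]

Answer: 95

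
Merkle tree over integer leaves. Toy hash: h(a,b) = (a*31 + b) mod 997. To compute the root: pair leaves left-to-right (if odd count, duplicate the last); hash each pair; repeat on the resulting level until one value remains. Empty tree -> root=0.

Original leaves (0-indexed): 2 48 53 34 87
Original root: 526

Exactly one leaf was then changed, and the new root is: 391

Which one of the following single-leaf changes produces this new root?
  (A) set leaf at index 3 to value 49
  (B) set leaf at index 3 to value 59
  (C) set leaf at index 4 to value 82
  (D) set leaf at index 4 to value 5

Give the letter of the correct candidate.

Answer: C

Derivation:
Original leaves: [2, 48, 53, 34, 87]
Target new root: 391
Try each candidate change and compute the resulting root:
Candidate A: set leaf[3] = 49 -> leaves = [2, 48, 53, 49, 87]
  L0: [2, 48, 53, 49, 87]
  L1: h(2,48)=(2*31+48)%997=110 h(53,49)=(53*31+49)%997=695 h(87,87)=(87*31+87)%997=790 -> [110, 695, 790]
  L2: h(110,695)=(110*31+695)%997=117 h(790,790)=(790*31+790)%997=355 -> [117, 355]
  L3: h(117,355)=(117*31+355)%997=991 -> [991]
  root = 991 != target 391
Candidate B: set leaf[3] = 59 -> leaves = [2, 48, 53, 59, 87]
  L0: [2, 48, 53, 59, 87]
  L1: h(2,48)=(2*31+48)%997=110 h(53,59)=(53*31+59)%997=705 h(87,87)=(87*31+87)%997=790 -> [110, 705, 790]
  L2: h(110,705)=(110*31+705)%997=127 h(790,790)=(790*31+790)%997=355 -> [127, 355]
  L3: h(127,355)=(127*31+355)%997=304 -> [304]
  root = 304 != target 391
Candidate C: set leaf[4] = 82 -> leaves = [2, 48, 53, 34, 82]
  L0: [2, 48, 53, 34, 82]
  L1: h(2,48)=(2*31+48)%997=110 h(53,34)=(53*31+34)%997=680 h(82,82)=(82*31+82)%997=630 -> [110, 680, 630]
  L2: h(110,680)=(110*31+680)%997=102 h(630,630)=(630*31+630)%997=220 -> [102, 220]
  L3: h(102,220)=(102*31+220)%997=391 -> [391]
  root = 391 == target 391  ** MATCH **
Candidate D: set leaf[4] = 5 -> leaves = [2, 48, 53, 34, 5]
  L0: [2, 48, 53, 34, 5]
  L1: h(2,48)=(2*31+48)%997=110 h(53,34)=(53*31+34)%997=680 h(5,5)=(5*31+5)%997=160 -> [110, 680, 160]
  L2: h(110,680)=(110*31+680)%997=102 h(160,160)=(160*31+160)%997=135 -> [102, 135]
  L3: h(102,135)=(102*31+135)%997=306 -> [306]
  root = 306 != target 391
Candidate C produces the target root.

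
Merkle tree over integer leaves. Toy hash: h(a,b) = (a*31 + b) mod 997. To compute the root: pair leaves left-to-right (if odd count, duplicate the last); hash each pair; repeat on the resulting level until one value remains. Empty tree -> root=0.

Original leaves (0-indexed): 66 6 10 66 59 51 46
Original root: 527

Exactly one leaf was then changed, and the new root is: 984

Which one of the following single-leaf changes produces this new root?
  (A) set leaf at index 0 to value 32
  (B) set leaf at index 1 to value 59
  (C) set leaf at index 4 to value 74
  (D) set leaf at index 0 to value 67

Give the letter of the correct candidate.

Answer: C

Derivation:
Original leaves: [66, 6, 10, 66, 59, 51, 46]
Target new root: 984
Try each candidate change and compute the resulting root:
Candidate A: set leaf[0] = 32 -> leaves = [32, 6, 10, 66, 59, 51, 46]
  L0: [32, 6, 10, 66, 59, 51, 46]
  L1: h(32,6)=(32*31+6)%997=1 h(10,66)=(10*31+66)%997=376 h(59,51)=(59*31+51)%997=883 h(46,46)=(46*31+46)%997=475 -> [1, 376, 883, 475]
  L2: h(1,376)=(1*31+376)%997=407 h(883,475)=(883*31+475)%997=929 -> [407, 929]
  L3: h(407,929)=(407*31+929)%997=585 -> [585]
  root = 585 != target 984
Candidate B: set leaf[1] = 59 -> leaves = [66, 59, 10, 66, 59, 51, 46]
  L0: [66, 59, 10, 66, 59, 51, 46]
  L1: h(66,59)=(66*31+59)%997=111 h(10,66)=(10*31+66)%997=376 h(59,51)=(59*31+51)%997=883 h(46,46)=(46*31+46)%997=475 -> [111, 376, 883, 475]
  L2: h(111,376)=(111*31+376)%997=826 h(883,475)=(883*31+475)%997=929 -> [826, 929]
  L3: h(826,929)=(826*31+929)%997=613 -> [613]
  root = 613 != target 984
Candidate C: set leaf[4] = 74 -> leaves = [66, 6, 10, 66, 74, 51, 46]
  L0: [66, 6, 10, 66, 74, 51, 46]
  L1: h(66,6)=(66*31+6)%997=58 h(10,66)=(10*31+66)%997=376 h(74,51)=(74*31+51)%997=351 h(46,46)=(46*31+46)%997=475 -> [58, 376, 351, 475]
  L2: h(58,376)=(58*31+376)%997=180 h(351,475)=(351*31+475)%997=389 -> [180, 389]
  L3: h(180,389)=(180*31+389)%997=984 -> [984]
  root = 984 == target 984  ** MATCH **
Candidate D: set leaf[0] = 67 -> leaves = [67, 6, 10, 66, 59, 51, 46]
  L0: [67, 6, 10, 66, 59, 51, 46]
  L1: h(67,6)=(67*31+6)%997=89 h(10,66)=(10*31+66)%997=376 h(59,51)=(59*31+51)%997=883 h(46,46)=(46*31+46)%997=475 -> [89, 376, 883, 475]
  L2: h(89,376)=(89*31+376)%997=144 h(883,475)=(883*31+475)%997=929 -> [144, 929]
  L3: h(144,929)=(144*31+929)%997=408 -> [408]
  root = 408 != target 984
Candidate C produces the target root.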